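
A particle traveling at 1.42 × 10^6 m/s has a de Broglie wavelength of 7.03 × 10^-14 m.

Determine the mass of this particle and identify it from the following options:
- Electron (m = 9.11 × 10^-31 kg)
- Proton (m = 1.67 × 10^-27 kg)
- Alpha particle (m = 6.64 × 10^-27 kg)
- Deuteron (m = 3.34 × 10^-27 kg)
The particle is an alpha particle.

From λ = h/(mv), solve for mass:

m = h/(λv)
m = (6.626 × 10^-34 J·s) / (7.03 × 10^-14 m × 1.42 × 10^6 m/s)
m = 6.64 × 10^-27 kg

Comparing with the listed masses, this is closest to an alpha particle.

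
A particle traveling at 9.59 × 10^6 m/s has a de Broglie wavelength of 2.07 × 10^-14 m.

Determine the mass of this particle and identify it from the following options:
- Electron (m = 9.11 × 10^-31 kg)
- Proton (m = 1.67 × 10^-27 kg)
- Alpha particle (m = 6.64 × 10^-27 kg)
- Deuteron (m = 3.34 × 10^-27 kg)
The particle is a deuteron.

From λ = h/(mv), solve for mass:

m = h/(λv)
m = (6.626 × 10^-34 J·s) / (2.07 × 10^-14 m × 9.59 × 10^6 m/s)
m = 3.34 × 10^-27 kg

Comparing with the listed masses, this is closest to a deuteron.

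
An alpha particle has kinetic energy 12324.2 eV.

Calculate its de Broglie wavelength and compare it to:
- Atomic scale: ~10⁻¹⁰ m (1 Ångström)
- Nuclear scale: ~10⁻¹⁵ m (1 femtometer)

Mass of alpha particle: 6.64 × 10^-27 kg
λ = 1.29 × 10^-13 m, which is between nuclear and atomic scales.

Using λ = h/√(2mKE):

KE = 12324.2 eV = 1.975 × 10^-15 J

λ = h/√(2mKE)
λ = (6.626 × 10^-34 J·s) / √(2 × 6.64 × 10^-27 kg × 1.975 × 10^-15 J)
λ = 1.29 × 10^-13 m

Comparison:
- Atomic scale (10⁻¹⁰ m): λ is 0.0013× this size
- Nuclear scale (10⁻¹⁵ m): λ is 1.3e+02× this size

The wavelength is between nuclear and atomic scales.

This wavelength is appropriate for probing atomic structure but too large for nuclear physics experiments.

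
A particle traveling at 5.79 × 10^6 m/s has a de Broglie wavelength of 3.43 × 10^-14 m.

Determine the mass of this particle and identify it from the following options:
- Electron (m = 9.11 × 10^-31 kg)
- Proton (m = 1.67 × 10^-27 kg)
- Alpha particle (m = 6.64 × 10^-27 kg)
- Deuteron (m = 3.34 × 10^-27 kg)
The particle is a deuteron.

From λ = h/(mv), solve for mass:

m = h/(λv)
m = (6.626 × 10^-34 J·s) / (3.43 × 10^-14 m × 5.79 × 10^6 m/s)
m = 3.34 × 10^-27 kg

Comparing with the listed masses, this is closest to a deuteron.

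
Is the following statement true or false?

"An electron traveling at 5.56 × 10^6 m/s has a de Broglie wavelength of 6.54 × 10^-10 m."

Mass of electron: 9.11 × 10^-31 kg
False

The claim is incorrect.

Using λ = h/(mv):
λ = (6.626 × 10^-34 J·s) / (9.11 × 10^-31 kg × 5.56 × 10^6 m/s)
λ = 1.31 × 10^-10 m

The actual wavelength differs from the claimed 6.54 × 10^-10 m.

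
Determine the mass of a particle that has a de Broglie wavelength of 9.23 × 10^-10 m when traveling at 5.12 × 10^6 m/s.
1.40 × 10^-31 kg

From the de Broglie relation λ = h/(mv), we solve for m:

m = h/(λv)
m = (6.626 × 10^-34 J·s) / (9.23 × 10^-10 m × 5.12 × 10^6 m/s)
m = 1.40 × 10^-31 kg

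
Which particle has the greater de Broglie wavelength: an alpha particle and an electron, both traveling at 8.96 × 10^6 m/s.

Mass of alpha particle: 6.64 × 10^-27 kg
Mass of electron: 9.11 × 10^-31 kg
The electron has the longer wavelength.

Using λ = h/(mv), since both particles have the same velocity, the wavelength depends only on mass.

For alpha particle: λ₁ = h/(m₁v) = 1.11 × 10^-14 m
For electron: λ₂ = h/(m₂v) = 8.12 × 10^-11 m

Since λ ∝ 1/m at constant velocity, the lighter particle has the longer wavelength.

The electron has the longer de Broglie wavelength.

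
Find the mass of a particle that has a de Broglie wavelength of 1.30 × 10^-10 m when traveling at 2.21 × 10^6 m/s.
2.31 × 10^-30 kg

From the de Broglie relation λ = h/(mv), we solve for m:

m = h/(λv)
m = (6.626 × 10^-34 J·s) / (1.30 × 10^-10 m × 2.21 × 10^6 m/s)
m = 2.31 × 10^-30 kg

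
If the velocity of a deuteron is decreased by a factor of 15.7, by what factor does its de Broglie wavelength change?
The wavelength increases by a factor of 15.7.

From λ = h/(mv), the wavelength is inversely proportional to velocity:

λ ∝ 1/v

If v → v/15.7, then λ → 15.7λ

When velocity is decreased by a factor of 15.7, the wavelength increases by a factor of 15.7.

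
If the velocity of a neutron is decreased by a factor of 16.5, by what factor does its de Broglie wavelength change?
The wavelength increases by a factor of 16.5.

From λ = h/(mv), the wavelength is inversely proportional to velocity:

λ ∝ 1/v

If v → v/16.5, then λ → 16.5λ

When velocity is decreased by a factor of 16.5, the wavelength increases by a factor of 16.5.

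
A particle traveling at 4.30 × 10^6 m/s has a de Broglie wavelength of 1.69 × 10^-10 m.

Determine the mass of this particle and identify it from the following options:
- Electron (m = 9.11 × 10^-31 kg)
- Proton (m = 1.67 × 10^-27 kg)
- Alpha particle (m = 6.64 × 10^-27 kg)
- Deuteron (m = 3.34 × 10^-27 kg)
The particle is an electron.

From λ = h/(mv), solve for mass:

m = h/(λv)
m = (6.626 × 10^-34 J·s) / (1.69 × 10^-10 m × 4.30 × 10^6 m/s)
m = 9.12 × 10^-31 kg

Comparing with the listed masses, this is closest to an electron.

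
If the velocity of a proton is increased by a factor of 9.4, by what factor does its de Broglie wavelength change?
The wavelength decreases by a factor of 9.4.

From λ = h/(mv), the wavelength is inversely proportional to velocity:

λ ∝ 1/v

If v → 9.4v, then λ → λ/9.4

When velocity is increased by a factor of 9.4, the wavelength decreases by a factor of 9.4.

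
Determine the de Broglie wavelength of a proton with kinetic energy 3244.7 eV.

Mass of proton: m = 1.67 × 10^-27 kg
5.03 × 10^-13 m

Using λ = h/√(2mKE):

First convert KE to Joules: KE = 3244.7 eV = 5.199 × 10^-16 J

λ = h/√(2mKE)
λ = (6.626 × 10^-34 J·s) / √(2 × 1.67 × 10^-27 kg × 5.199 × 10^-16 J)
λ = 5.03 × 10^-13 m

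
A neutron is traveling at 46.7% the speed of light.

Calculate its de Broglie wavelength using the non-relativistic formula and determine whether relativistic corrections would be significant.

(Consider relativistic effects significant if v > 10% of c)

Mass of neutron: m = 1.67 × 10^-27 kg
Yes, relativistic corrections are needed.

Using the non-relativistic de Broglie formula λ = h/(mv):

v = 46.7% × c = 1.400 × 10^8 m/s

λ = h/(mv)
λ = (6.626 × 10^-34 J·s) / (1.67 × 10^-27 kg × 1.400 × 10^8 m/s)
λ = 2.83 × 10^-15 m

Since v = 46.7% of c > 10% of c, relativistic corrections ARE significant and the actual wavelength would differ from this non-relativistic estimate.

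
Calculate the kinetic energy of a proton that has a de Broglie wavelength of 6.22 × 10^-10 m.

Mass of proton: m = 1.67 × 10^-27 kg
3.40 × 10^-22 J (or 2.12 × 10^-3 eV)

From λ = h/√(2mKE), we solve for KE:

λ² = h²/(2mKE)
KE = h²/(2mλ²)
KE = (6.626 × 10^-34 J·s)² / (2 × 1.67 × 10^-27 kg × (6.22 × 10^-10 m)²)
KE = 3.40 × 10^-22 J
KE = 2.12 × 10^-3 eV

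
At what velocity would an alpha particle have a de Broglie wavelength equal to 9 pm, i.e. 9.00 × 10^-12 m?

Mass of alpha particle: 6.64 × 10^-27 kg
1.11 × 10^4 m/s

From λ = h/(mv), solve for v:

v = h/(mλ)
v = (6.626 × 10^-34 J·s) / (6.64 × 10^-27 kg × 9.00 × 10^-12 m)
v = 1.11 × 10^4 m/s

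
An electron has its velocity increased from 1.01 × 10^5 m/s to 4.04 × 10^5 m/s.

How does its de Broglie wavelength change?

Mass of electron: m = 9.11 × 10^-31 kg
The wavelength decreases by a factor of 4.

Using λ = h/(mv):

Initial wavelength: λ₁ = h/(mv₁) = 7.20 × 10^-9 m
Final wavelength: λ₂ = h/(mv₂) = 1.80 × 10^-9 m

Since λ ∝ 1/v, when velocity increases by a factor of 4, the wavelength decreases by a factor of 4.

λ₂/λ₁ = v₁/v₂ = 1/4

The wavelength decreases by a factor of 4.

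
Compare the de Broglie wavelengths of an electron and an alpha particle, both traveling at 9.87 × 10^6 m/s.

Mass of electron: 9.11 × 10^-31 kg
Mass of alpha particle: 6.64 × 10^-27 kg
The electron has the longer wavelength.

Using λ = h/(mv), since both particles have the same velocity, the wavelength depends only on mass.

For electron: λ₁ = h/(m₁v) = 7.37 × 10^-11 m
For alpha particle: λ₂ = h/(m₂v) = 1.01 × 10^-14 m

Since λ ∝ 1/m at constant velocity, the lighter particle has the longer wavelength.

The electron has the longer de Broglie wavelength.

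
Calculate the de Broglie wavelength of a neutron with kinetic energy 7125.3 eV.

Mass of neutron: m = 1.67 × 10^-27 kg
3.39 × 10^-13 m

Using λ = h/√(2mKE):

First convert KE to Joules: KE = 7125.3 eV = 1.142 × 10^-15 J

λ = h/√(2mKE)
λ = (6.626 × 10^-34 J·s) / √(2 × 1.67 × 10^-27 kg × 1.142 × 10^-15 J)
λ = 3.39 × 10^-13 m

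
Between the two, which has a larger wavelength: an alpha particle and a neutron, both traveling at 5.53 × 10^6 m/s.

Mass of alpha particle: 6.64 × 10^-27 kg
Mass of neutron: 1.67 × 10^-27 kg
The neutron has the longer wavelength.

Using λ = h/(mv), since both particles have the same velocity, the wavelength depends only on mass.

For alpha particle: λ₁ = h/(m₁v) = 1.80 × 10^-14 m
For neutron: λ₂ = h/(m₂v) = 7.17 × 10^-14 m

Since λ ∝ 1/m at constant velocity, the lighter particle has the longer wavelength.

The neutron has the longer de Broglie wavelength.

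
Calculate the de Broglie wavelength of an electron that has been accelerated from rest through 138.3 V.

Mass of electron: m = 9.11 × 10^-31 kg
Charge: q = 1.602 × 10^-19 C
1.04 × 10^-10 m

When a particle is accelerated through voltage V, it gains kinetic energy KE = qV.

The de Broglie wavelength is then λ = h/√(2mqV):

λ = h/√(2mqV)
λ = (6.626 × 10^-34 J·s) / √(2 × 9.11 × 10^-31 kg × 1.602 × 10^-19 C × 138.3 V)
λ = 1.04 × 10^-10 m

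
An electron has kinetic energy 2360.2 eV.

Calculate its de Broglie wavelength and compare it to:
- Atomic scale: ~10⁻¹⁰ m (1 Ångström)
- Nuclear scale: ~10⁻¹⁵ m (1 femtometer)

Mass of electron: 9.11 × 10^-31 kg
λ = 2.52 × 10^-11 m, which is between nuclear and atomic scales.

Using λ = h/√(2mKE):

KE = 2360.2 eV = 3.781 × 10^-16 J

λ = h/√(2mKE)
λ = (6.626 × 10^-34 J·s) / √(2 × 9.11 × 10^-31 kg × 3.781 × 10^-16 J)
λ = 2.52 × 10^-11 m

Comparison:
- Atomic scale (10⁻¹⁰ m): λ is 0.25× this size
- Nuclear scale (10⁻¹⁵ m): λ is 2.5e+04× this size

The wavelength is between nuclear and atomic scales.

This wavelength is appropriate for probing atomic structure but too large for nuclear physics experiments.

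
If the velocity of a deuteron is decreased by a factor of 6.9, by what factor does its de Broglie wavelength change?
The wavelength increases by a factor of 6.9.

From λ = h/(mv), the wavelength is inversely proportional to velocity:

λ ∝ 1/v

If v → v/6.9, then λ → 6.9λ

When velocity is decreased by a factor of 6.9, the wavelength increases by a factor of 6.9.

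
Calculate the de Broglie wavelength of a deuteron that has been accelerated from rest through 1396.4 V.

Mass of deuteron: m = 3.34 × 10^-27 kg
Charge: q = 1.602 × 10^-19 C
5.42 × 10^-13 m

When a particle is accelerated through voltage V, it gains kinetic energy KE = qV.

The de Broglie wavelength is then λ = h/√(2mqV):

λ = h/√(2mqV)
λ = (6.626 × 10^-34 J·s) / √(2 × 3.34 × 10^-27 kg × 1.602 × 10^-19 C × 1396.4 V)
λ = 5.42 × 10^-13 m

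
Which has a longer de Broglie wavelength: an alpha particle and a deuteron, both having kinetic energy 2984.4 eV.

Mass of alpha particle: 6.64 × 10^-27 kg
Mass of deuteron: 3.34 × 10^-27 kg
The deuteron has the longer wavelength.

Using λ = h/√(2mKE):

For alpha particle: λ₁ = h/√(2m₁KE) = 2.63 × 10^-13 m
For deuteron: λ₂ = h/√(2m₂KE) = 3.71 × 10^-13 m

Since λ ∝ 1/√m at constant kinetic energy, the lighter particle has the longer wavelength.

The deuteron has the longer de Broglie wavelength.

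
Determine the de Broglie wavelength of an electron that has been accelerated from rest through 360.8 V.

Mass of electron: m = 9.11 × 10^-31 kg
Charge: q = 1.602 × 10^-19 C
6.46 × 10^-11 m

When a particle is accelerated through voltage V, it gains kinetic energy KE = qV.

The de Broglie wavelength is then λ = h/√(2mqV):

λ = h/√(2mqV)
λ = (6.626 × 10^-34 J·s) / √(2 × 9.11 × 10^-31 kg × 1.602 × 10^-19 C × 360.8 V)
λ = 6.46 × 10^-11 m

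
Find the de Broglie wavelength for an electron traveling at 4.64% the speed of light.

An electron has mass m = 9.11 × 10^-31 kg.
5.23 × 10^-11 m

Using the de Broglie relation λ = h/(mv):

v = 4.64% × c = 1.391 × 10^7 m/s

λ = h/(mv)
λ = (6.626 × 10^-34 J·s) / (9.11 × 10^-31 kg × 1.391 × 10^7 m/s)
λ = 5.23 × 10^-11 m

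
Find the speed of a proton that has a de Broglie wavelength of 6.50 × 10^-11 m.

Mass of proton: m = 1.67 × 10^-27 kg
6.10 × 10^3 m/s

From the de Broglie relation λ = h/(mv), we solve for v:

v = h/(mλ)
v = (6.626 × 10^-34 J·s) / (1.67 × 10^-27 kg × 6.50 × 10^-11 m)
v = 6.10 × 10^3 m/s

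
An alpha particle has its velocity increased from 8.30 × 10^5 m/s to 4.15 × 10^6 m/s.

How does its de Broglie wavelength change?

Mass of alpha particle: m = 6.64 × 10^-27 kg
The wavelength decreases by a factor of 5.

Using λ = h/(mv):

Initial wavelength: λ₁ = h/(mv₁) = 1.20 × 10^-13 m
Final wavelength: λ₂ = h/(mv₂) = 2.40 × 10^-14 m

Since λ ∝ 1/v, when velocity increases by a factor of 5, the wavelength decreases by a factor of 5.

λ₂/λ₁ = v₁/v₂ = 1/5

The wavelength decreases by a factor of 5.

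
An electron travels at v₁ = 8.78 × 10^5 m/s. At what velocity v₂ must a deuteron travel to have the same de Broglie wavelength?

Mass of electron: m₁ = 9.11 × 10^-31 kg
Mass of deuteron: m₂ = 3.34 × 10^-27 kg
v₂ = 2.39 × 10^2 m/s

For equal de Broglie wavelengths: λ₁ = λ₂

h/(m₁v₁) = h/(m₂v₂)
m₁v₁ = m₂v₂
v₂ = v₁ · (m₁/m₂)

v₂ = 8.78 × 10^5 m/s × (9.11 × 10^-31 kg / 3.34 × 10^-27 kg)
v₂ = 2.39 × 10^2 m/s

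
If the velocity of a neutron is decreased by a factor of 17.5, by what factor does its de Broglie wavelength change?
The wavelength increases by a factor of 17.5.

From λ = h/(mv), the wavelength is inversely proportional to velocity:

λ ∝ 1/v

If v → v/17.5, then λ → 17.5λ

When velocity is decreased by a factor of 17.5, the wavelength increases by a factor of 17.5.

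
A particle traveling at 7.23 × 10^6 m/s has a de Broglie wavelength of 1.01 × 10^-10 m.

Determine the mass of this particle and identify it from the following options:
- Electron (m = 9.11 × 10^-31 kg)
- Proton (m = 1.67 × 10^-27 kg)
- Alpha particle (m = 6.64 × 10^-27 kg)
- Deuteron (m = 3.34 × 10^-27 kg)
The particle is an electron.

From λ = h/(mv), solve for mass:

m = h/(λv)
m = (6.626 × 10^-34 J·s) / (1.01 × 10^-10 m × 7.23 × 10^6 m/s)
m = 9.07 × 10^-31 kg

Comparing with the listed masses, this is closest to an electron.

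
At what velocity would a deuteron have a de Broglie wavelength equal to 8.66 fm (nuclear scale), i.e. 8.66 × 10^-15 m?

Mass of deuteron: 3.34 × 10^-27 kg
2.29 × 10^7 m/s

From λ = h/(mv), solve for v:

v = h/(mλ)
v = (6.626 × 10^-34 J·s) / (3.34 × 10^-27 kg × 8.66 × 10^-15 m)
v = 2.29 × 10^7 m/s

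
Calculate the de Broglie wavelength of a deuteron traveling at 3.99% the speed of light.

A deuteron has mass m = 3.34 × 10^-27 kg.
1.66 × 10^-14 m

Using the de Broglie relation λ = h/(mv):

v = 3.99% × c = 1.196 × 10^7 m/s

λ = h/(mv)
λ = (6.626 × 10^-34 J·s) / (3.34 × 10^-27 kg × 1.196 × 10^7 m/s)
λ = 1.66 × 10^-14 m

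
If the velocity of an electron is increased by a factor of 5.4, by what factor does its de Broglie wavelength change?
The wavelength decreases by a factor of 5.4.

From λ = h/(mv), the wavelength is inversely proportional to velocity:

λ ∝ 1/v

If v → 5.4v, then λ → λ/5.4

When velocity is increased by a factor of 5.4, the wavelength decreases by a factor of 5.4.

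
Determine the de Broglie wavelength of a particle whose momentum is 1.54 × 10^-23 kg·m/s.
4.30 × 10^-11 m

Using the de Broglie relation λ = h/p:

λ = h/p
λ = (6.626 × 10^-34 J·s) / (1.54 × 10^-23 kg·m/s)
λ = 4.30 × 10^-11 m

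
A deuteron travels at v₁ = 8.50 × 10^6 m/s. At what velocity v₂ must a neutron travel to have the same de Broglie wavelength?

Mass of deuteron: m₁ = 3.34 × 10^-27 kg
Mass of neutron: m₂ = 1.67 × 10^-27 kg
v₂ = 1.70 × 10^7 m/s

For equal de Broglie wavelengths: λ₁ = λ₂

h/(m₁v₁) = h/(m₂v₂)
m₁v₁ = m₂v₂
v₂ = v₁ · (m₁/m₂)

v₂ = 8.50 × 10^6 m/s × (3.34 × 10^-27 kg / 1.67 × 10^-27 kg)
v₂ = 1.70 × 10^7 m/s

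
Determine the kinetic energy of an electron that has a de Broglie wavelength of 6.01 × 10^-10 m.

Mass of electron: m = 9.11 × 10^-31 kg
6.67 × 10^-19 J (or 4.16 eV)

From λ = h/√(2mKE), we solve for KE:

λ² = h²/(2mKE)
KE = h²/(2mλ²)
KE = (6.626 × 10^-34 J·s)² / (2 × 9.11 × 10^-31 kg × (6.01 × 10^-10 m)²)
KE = 6.67 × 10^-19 J
KE = 4.16 eV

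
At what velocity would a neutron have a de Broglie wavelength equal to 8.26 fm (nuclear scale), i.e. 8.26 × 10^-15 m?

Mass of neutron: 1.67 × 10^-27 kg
4.80 × 10^7 m/s

From λ = h/(mv), solve for v:

v = h/(mλ)
v = (6.626 × 10^-34 J·s) / (1.67 × 10^-27 kg × 8.26 × 10^-15 m)
v = 4.80 × 10^7 m/s

Note: This velocity is 16.0% of the speed of light, so relativistic corrections would be needed for a more accurate calculation.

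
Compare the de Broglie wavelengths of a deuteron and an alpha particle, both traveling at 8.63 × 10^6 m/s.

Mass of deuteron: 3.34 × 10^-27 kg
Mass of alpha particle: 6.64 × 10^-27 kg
The deuteron has the longer wavelength.

Using λ = h/(mv), since both particles have the same velocity, the wavelength depends only on mass.

For deuteron: λ₁ = h/(m₁v) = 2.30 × 10^-14 m
For alpha particle: λ₂ = h/(m₂v) = 1.16 × 10^-14 m

Since λ ∝ 1/m at constant velocity, the lighter particle has the longer wavelength.

The deuteron has the longer de Broglie wavelength.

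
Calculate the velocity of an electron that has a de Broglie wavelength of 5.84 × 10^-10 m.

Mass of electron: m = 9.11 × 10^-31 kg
1.25 × 10^6 m/s

From the de Broglie relation λ = h/(mv), we solve for v:

v = h/(mλ)
v = (6.626 × 10^-34 J·s) / (9.11 × 10^-31 kg × 5.84 × 10^-10 m)
v = 1.25 × 10^6 m/s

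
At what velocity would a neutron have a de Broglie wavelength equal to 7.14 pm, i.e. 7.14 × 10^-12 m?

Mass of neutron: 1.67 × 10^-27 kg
5.56 × 10^4 m/s

From λ = h/(mv), solve for v:

v = h/(mλ)
v = (6.626 × 10^-34 J·s) / (1.67 × 10^-27 kg × 7.14 × 10^-12 m)
v = 5.56 × 10^4 m/s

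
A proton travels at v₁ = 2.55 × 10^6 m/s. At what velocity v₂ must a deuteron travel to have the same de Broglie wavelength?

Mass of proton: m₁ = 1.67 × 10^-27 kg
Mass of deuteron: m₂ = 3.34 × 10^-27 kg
v₂ = 1.28 × 10^6 m/s

For equal de Broglie wavelengths: λ₁ = λ₂

h/(m₁v₁) = h/(m₂v₂)
m₁v₁ = m₂v₂
v₂ = v₁ · (m₁/m₂)

v₂ = 2.55 × 10^6 m/s × (1.67 × 10^-27 kg / 3.34 × 10^-27 kg)
v₂ = 1.28 × 10^6 m/s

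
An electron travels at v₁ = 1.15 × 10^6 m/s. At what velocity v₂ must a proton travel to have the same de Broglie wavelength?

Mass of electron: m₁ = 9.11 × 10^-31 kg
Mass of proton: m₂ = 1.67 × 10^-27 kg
v₂ = 6.27 × 10^2 m/s

For equal de Broglie wavelengths: λ₁ = λ₂

h/(m₁v₁) = h/(m₂v₂)
m₁v₁ = m₂v₂
v₂ = v₁ · (m₁/m₂)

v₂ = 1.15 × 10^6 m/s × (9.11 × 10^-31 kg / 1.67 × 10^-27 kg)
v₂ = 6.27 × 10^2 m/s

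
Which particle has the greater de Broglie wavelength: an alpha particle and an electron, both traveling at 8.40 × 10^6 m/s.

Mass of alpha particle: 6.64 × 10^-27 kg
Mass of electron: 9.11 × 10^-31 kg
The electron has the longer wavelength.

Using λ = h/(mv), since both particles have the same velocity, the wavelength depends only on mass.

For alpha particle: λ₁ = h/(m₁v) = 1.19 × 10^-14 m
For electron: λ₂ = h/(m₂v) = 8.66 × 10^-11 m

Since λ ∝ 1/m at constant velocity, the lighter particle has the longer wavelength.

The electron has the longer de Broglie wavelength.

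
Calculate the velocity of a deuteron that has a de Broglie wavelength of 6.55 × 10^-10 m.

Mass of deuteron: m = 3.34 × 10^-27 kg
3.03 × 10^2 m/s

From the de Broglie relation λ = h/(mv), we solve for v:

v = h/(mλ)
v = (6.626 × 10^-34 J·s) / (3.34 × 10^-27 kg × 6.55 × 10^-10 m)
v = 3.03 × 10^2 m/s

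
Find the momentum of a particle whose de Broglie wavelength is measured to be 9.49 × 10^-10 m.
6.98 × 10^-25 kg·m/s

From the de Broglie relation λ = h/p, we solve for p:

p = h/λ
p = (6.626 × 10^-34 J·s) / (9.49 × 10^-10 m)
p = 6.98 × 10^-25 kg·m/s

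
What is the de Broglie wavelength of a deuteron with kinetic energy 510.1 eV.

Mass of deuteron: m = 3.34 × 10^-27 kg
8.97 × 10^-13 m

Using λ = h/√(2mKE):

First convert KE to Joules: KE = 510.1 eV = 8.173 × 10^-17 J

λ = h/√(2mKE)
λ = (6.626 × 10^-34 J·s) / √(2 × 3.34 × 10^-27 kg × 8.173 × 10^-17 J)
λ = 8.97 × 10^-13 m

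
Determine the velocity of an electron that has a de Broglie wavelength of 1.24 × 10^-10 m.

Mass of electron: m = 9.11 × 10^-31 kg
5.87 × 10^6 m/s

From the de Broglie relation λ = h/(mv), we solve for v:

v = h/(mλ)
v = (6.626 × 10^-34 J·s) / (9.11 × 10^-31 kg × 1.24 × 10^-10 m)
v = 5.87 × 10^6 m/s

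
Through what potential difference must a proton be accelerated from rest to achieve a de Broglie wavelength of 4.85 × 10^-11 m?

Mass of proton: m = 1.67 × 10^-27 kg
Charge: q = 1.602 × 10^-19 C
3.49 × 10^-1 V

From λ = h/√(2mqV), we solve for V:

λ² = h²/(2mqV)
V = h²/(2mqλ²)
V = (6.626 × 10^-34 J·s)² / (2 × 1.67 × 10^-27 kg × 1.602 × 10^-19 C × (4.85 × 10^-11 m)²)
V = 3.49 × 10^-1 V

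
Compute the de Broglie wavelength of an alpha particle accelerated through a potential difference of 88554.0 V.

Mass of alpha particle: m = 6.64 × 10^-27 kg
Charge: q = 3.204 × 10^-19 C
3.41 × 10^-14 m

When a particle is accelerated through voltage V, it gains kinetic energy KE = qV.

The de Broglie wavelength is then λ = h/√(2mqV):

λ = h/√(2mqV)
λ = (6.626 × 10^-34 J·s) / √(2 × 6.64 × 10^-27 kg × 3.204 × 10^-19 C × 88554.0 V)
λ = 3.41 × 10^-14 m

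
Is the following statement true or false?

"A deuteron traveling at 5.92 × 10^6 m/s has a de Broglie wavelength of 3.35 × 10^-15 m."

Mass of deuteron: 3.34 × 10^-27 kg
False

The claim is incorrect.

Using λ = h/(mv):
λ = (6.626 × 10^-34 J·s) / (3.34 × 10^-27 kg × 5.92 × 10^6 m/s)
λ = 3.35 × 10^-14 m

The actual wavelength differs from the claimed 3.35 × 10^-15 m.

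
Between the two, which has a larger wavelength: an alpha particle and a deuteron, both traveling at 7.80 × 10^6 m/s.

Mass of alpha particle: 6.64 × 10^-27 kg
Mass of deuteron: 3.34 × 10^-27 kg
The deuteron has the longer wavelength.

Using λ = h/(mv), since both particles have the same velocity, the wavelength depends only on mass.

For alpha particle: λ₁ = h/(m₁v) = 1.28 × 10^-14 m
For deuteron: λ₂ = h/(m₂v) = 2.54 × 10^-14 m

Since λ ∝ 1/m at constant velocity, the lighter particle has the longer wavelength.

The deuteron has the longer de Broglie wavelength.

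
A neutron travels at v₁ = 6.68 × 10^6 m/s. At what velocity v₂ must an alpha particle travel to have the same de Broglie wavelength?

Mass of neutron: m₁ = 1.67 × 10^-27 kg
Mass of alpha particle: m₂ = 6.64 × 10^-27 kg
v₂ = 1.68 × 10^6 m/s

For equal de Broglie wavelengths: λ₁ = λ₂

h/(m₁v₁) = h/(m₂v₂)
m₁v₁ = m₂v₂
v₂ = v₁ · (m₁/m₂)

v₂ = 6.68 × 10^6 m/s × (1.67 × 10^-27 kg / 6.64 × 10^-27 kg)
v₂ = 1.68 × 10^6 m/s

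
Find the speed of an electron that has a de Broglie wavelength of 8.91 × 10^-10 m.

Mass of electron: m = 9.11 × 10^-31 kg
8.16 × 10^5 m/s

From the de Broglie relation λ = h/(mv), we solve for v:

v = h/(mλ)
v = (6.626 × 10^-34 J·s) / (9.11 × 10^-31 kg × 8.91 × 10^-10 m)
v = 8.16 × 10^5 m/s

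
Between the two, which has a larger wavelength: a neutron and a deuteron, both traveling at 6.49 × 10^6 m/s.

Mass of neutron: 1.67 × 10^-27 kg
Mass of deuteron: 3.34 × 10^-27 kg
The neutron has the longer wavelength.

Using λ = h/(mv), since both particles have the same velocity, the wavelength depends only on mass.

For neutron: λ₁ = h/(m₁v) = 6.11 × 10^-14 m
For deuteron: λ₂ = h/(m₂v) = 3.06 × 10^-14 m

Since λ ∝ 1/m at constant velocity, the lighter particle has the longer wavelength.

The neutron has the longer de Broglie wavelength.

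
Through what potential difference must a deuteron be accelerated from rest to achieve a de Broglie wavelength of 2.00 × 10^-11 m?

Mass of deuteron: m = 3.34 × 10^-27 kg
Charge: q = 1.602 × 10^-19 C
1.03 V

From λ = h/√(2mqV), we solve for V:

λ² = h²/(2mqV)
V = h²/(2mqλ²)
V = (6.626 × 10^-34 J·s)² / (2 × 3.34 × 10^-27 kg × 1.602 × 10^-19 C × (2.00 × 10^-11 m)²)
V = 1.03 V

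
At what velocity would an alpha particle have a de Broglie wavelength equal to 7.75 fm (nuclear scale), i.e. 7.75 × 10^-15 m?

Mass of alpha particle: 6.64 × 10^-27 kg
1.29 × 10^7 m/s

From λ = h/(mv), solve for v:

v = h/(mλ)
v = (6.626 × 10^-34 J·s) / (6.64 × 10^-27 kg × 7.75 × 10^-15 m)
v = 1.29 × 10^7 m/s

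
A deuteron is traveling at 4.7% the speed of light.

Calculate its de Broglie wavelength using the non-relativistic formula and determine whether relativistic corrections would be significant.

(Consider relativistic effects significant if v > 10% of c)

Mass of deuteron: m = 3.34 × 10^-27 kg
No, relativistic corrections are not needed.

Using the non-relativistic de Broglie formula λ = h/(mv):

v = 4.7% × c = 1.409 × 10^7 m/s

λ = h/(mv)
λ = (6.626 × 10^-34 J·s) / (3.34 × 10^-27 kg × 1.409 × 10^7 m/s)
λ = 1.41 × 10^-14 m

Since v = 4.7% of c < 10% of c, relativistic corrections are NOT significant and this non-relativistic result is a good approximation.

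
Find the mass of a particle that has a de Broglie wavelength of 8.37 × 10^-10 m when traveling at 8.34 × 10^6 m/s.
9.49 × 10^-32 kg

From the de Broglie relation λ = h/(mv), we solve for m:

m = h/(λv)
m = (6.626 × 10^-34 J·s) / (8.37 × 10^-10 m × 8.34 × 10^6 m/s)
m = 9.49 × 10^-32 kg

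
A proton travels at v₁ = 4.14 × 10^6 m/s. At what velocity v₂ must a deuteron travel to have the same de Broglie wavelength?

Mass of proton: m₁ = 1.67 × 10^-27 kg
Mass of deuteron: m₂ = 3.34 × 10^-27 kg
v₂ = 2.07 × 10^6 m/s

For equal de Broglie wavelengths: λ₁ = λ₂

h/(m₁v₁) = h/(m₂v₂)
m₁v₁ = m₂v₂
v₂ = v₁ · (m₁/m₂)

v₂ = 4.14 × 10^6 m/s × (1.67 × 10^-27 kg / 3.34 × 10^-27 kg)
v₂ = 2.07 × 10^6 m/s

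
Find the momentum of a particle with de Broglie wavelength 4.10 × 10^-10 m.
1.62 × 10^-24 kg·m/s

From the de Broglie relation λ = h/p, we solve for p:

p = h/λ
p = (6.626 × 10^-34 J·s) / (4.10 × 10^-10 m)
p = 1.62 × 10^-24 kg·m/s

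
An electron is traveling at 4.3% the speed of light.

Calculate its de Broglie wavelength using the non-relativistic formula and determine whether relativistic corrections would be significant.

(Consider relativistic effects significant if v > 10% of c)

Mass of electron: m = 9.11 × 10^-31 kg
No, relativistic corrections are not needed.

Using the non-relativistic de Broglie formula λ = h/(mv):

v = 4.3% × c = 1.289 × 10^7 m/s

λ = h/(mv)
λ = (6.626 × 10^-34 J·s) / (9.11 × 10^-31 kg × 1.289 × 10^7 m/s)
λ = 5.64 × 10^-11 m

Since v = 4.3% of c < 10% of c, relativistic corrections are NOT significant and this non-relativistic result is a good approximation.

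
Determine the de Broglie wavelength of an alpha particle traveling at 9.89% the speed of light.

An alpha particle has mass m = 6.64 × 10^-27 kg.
3.37 × 10^-15 m

Using the de Broglie relation λ = h/(mv):

v = 9.89% × c = 2.965 × 10^7 m/s

λ = h/(mv)
λ = (6.626 × 10^-34 J·s) / (6.64 × 10^-27 kg × 2.965 × 10^7 m/s)
λ = 3.37 × 10^-15 m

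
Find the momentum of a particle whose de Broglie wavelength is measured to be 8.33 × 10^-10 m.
7.95 × 10^-25 kg·m/s

From the de Broglie relation λ = h/p, we solve for p:

p = h/λ
p = (6.626 × 10^-34 J·s) / (8.33 × 10^-10 m)
p = 7.95 × 10^-25 kg·m/s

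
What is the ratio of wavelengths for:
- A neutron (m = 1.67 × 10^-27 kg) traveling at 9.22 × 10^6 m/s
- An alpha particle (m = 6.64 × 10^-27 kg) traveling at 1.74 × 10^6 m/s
λ₁/λ₂ = 0.750

Using λ = h/(mv):

λ₁ = h/(m₁v₁) = 4.30 × 10^-14 m
λ₂ = h/(m₂v₂) = 5.74 × 10^-14 m

Ratio λ₁/λ₂ = (m₂v₂)/(m₁v₁)
         = (6.64 × 10^-27 kg × 1.74 × 10^6 m/s) / (1.67 × 10^-27 kg × 9.22 × 10^6 m/s)
         = 0.750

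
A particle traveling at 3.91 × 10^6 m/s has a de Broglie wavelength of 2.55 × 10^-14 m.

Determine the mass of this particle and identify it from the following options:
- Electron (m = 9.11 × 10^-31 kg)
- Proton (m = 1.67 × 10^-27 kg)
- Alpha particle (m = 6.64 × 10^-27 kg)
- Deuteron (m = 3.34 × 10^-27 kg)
The particle is an alpha particle.

From λ = h/(mv), solve for mass:

m = h/(λv)
m = (6.626 × 10^-34 J·s) / (2.55 × 10^-14 m × 3.91 × 10^6 m/s)
m = 6.65 × 10^-27 kg

Comparing with the listed masses, this is closest to an alpha particle.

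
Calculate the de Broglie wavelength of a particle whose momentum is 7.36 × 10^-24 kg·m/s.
9.00 × 10^-11 m

Using the de Broglie relation λ = h/p:

λ = h/p
λ = (6.626 × 10^-34 J·s) / (7.36 × 10^-24 kg·m/s)
λ = 9.00 × 10^-11 m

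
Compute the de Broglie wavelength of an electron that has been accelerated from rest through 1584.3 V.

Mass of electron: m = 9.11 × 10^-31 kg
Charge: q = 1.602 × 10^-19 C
3.08 × 10^-11 m

When a particle is accelerated through voltage V, it gains kinetic energy KE = qV.

The de Broglie wavelength is then λ = h/√(2mqV):

λ = h/√(2mqV)
λ = (6.626 × 10^-34 J·s) / √(2 × 9.11 × 10^-31 kg × 1.602 × 10^-19 C × 1584.3 V)
λ = 3.08 × 10^-11 m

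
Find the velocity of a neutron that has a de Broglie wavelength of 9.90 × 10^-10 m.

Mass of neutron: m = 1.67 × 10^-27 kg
4.01 × 10^2 m/s

From the de Broglie relation λ = h/(mv), we solve for v:

v = h/(mλ)
v = (6.626 × 10^-34 J·s) / (1.67 × 10^-27 kg × 9.90 × 10^-10 m)
v = 4.01 × 10^2 m/s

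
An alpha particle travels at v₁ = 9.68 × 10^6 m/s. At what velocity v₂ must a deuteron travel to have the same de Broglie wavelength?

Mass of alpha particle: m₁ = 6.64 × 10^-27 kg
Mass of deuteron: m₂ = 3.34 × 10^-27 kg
v₂ = 1.92 × 10^7 m/s

For equal de Broglie wavelengths: λ₁ = λ₂

h/(m₁v₁) = h/(m₂v₂)
m₁v₁ = m₂v₂
v₂ = v₁ · (m₁/m₂)

v₂ = 9.68 × 10^6 m/s × (6.64 × 10^-27 kg / 3.34 × 10^-27 kg)
v₂ = 1.92 × 10^7 m/s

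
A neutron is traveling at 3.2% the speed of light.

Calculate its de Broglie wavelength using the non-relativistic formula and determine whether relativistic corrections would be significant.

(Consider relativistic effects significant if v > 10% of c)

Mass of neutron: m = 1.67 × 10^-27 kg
No, relativistic corrections are not needed.

Using the non-relativistic de Broglie formula λ = h/(mv):

v = 3.2% × c = 9.593 × 10^6 m/s

λ = h/(mv)
λ = (6.626 × 10^-34 J·s) / (1.67 × 10^-27 kg × 9.593 × 10^6 m/s)
λ = 4.14 × 10^-14 m

Since v = 3.2% of c < 10% of c, relativistic corrections are NOT significant and this non-relativistic result is a good approximation.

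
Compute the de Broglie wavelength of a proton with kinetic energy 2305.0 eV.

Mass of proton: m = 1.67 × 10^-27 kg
5.97 × 10^-13 m

Using λ = h/√(2mKE):

First convert KE to Joules: KE = 2305.0 eV = 3.693 × 10^-16 J

λ = h/√(2mKE)
λ = (6.626 × 10^-34 J·s) / √(2 × 1.67 × 10^-27 kg × 3.693 × 10^-16 J)
λ = 5.97 × 10^-13 m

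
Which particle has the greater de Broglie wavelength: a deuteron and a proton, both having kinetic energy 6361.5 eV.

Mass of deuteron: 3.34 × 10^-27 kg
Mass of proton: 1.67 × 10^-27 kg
The proton has the longer wavelength.

Using λ = h/√(2mKE):

For deuteron: λ₁ = h/√(2m₁KE) = 2.54 × 10^-13 m
For proton: λ₂ = h/√(2m₂KE) = 3.59 × 10^-13 m

Since λ ∝ 1/√m at constant kinetic energy, the lighter particle has the longer wavelength.

The proton has the longer de Broglie wavelength.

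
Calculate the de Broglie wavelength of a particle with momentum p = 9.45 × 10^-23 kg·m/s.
7.01 × 10^-12 m

Using the de Broglie relation λ = h/p:

λ = h/p
λ = (6.626 × 10^-34 J·s) / (9.45 × 10^-23 kg·m/s)
λ = 7.01 × 10^-12 m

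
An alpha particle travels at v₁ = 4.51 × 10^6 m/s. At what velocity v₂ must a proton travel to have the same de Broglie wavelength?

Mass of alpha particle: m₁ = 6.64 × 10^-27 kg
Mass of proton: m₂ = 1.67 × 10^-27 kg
v₂ = 1.79 × 10^7 m/s

For equal de Broglie wavelengths: λ₁ = λ₂

h/(m₁v₁) = h/(m₂v₂)
m₁v₁ = m₂v₂
v₂ = v₁ · (m₁/m₂)

v₂ = 4.51 × 10^6 m/s × (6.64 × 10^-27 kg / 1.67 × 10^-27 kg)
v₂ = 1.79 × 10^7 m/s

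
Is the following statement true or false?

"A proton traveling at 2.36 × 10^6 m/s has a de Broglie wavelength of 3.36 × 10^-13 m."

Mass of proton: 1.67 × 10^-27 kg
False

The claim is incorrect.

Using λ = h/(mv):
λ = (6.626 × 10^-34 J·s) / (1.67 × 10^-27 kg × 2.36 × 10^6 m/s)
λ = 1.68 × 10^-13 m

The actual wavelength differs from the claimed 3.36 × 10^-13 m.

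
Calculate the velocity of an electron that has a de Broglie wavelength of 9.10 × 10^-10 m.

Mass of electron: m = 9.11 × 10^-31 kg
7.99 × 10^5 m/s

From the de Broglie relation λ = h/(mv), we solve for v:

v = h/(mλ)
v = (6.626 × 10^-34 J·s) / (9.11 × 10^-31 kg × 9.10 × 10^-10 m)
v = 7.99 × 10^5 m/s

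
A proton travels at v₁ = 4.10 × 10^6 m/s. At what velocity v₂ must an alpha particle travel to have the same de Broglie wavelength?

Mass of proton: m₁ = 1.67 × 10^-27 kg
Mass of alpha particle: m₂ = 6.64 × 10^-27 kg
v₂ = 1.03 × 10^6 m/s

For equal de Broglie wavelengths: λ₁ = λ₂

h/(m₁v₁) = h/(m₂v₂)
m₁v₁ = m₂v₂
v₂ = v₁ · (m₁/m₂)

v₂ = 4.10 × 10^6 m/s × (1.67 × 10^-27 kg / 6.64 × 10^-27 kg)
v₂ = 1.03 × 10^6 m/s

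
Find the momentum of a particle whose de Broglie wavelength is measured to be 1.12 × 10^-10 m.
5.92 × 10^-24 kg·m/s

From the de Broglie relation λ = h/p, we solve for p:

p = h/λ
p = (6.626 × 10^-34 J·s) / (1.12 × 10^-10 m)
p = 5.92 × 10^-24 kg·m/s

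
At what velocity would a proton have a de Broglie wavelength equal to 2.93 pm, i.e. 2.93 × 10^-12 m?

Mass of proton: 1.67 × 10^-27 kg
1.35 × 10^5 m/s

From λ = h/(mv), solve for v:

v = h/(mλ)
v = (6.626 × 10^-34 J·s) / (1.67 × 10^-27 kg × 2.93 × 10^-12 m)
v = 1.35 × 10^5 m/s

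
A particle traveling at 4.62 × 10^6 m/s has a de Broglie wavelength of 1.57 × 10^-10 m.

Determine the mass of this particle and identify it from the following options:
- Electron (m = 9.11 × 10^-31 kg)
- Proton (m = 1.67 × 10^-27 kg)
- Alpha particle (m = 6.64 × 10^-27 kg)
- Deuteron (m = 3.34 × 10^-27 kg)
The particle is an electron.

From λ = h/(mv), solve for mass:

m = h/(λv)
m = (6.626 × 10^-34 J·s) / (1.57 × 10^-10 m × 4.62 × 10^6 m/s)
m = 9.14 × 10^-31 kg

Comparing with the listed masses, this is closest to an electron.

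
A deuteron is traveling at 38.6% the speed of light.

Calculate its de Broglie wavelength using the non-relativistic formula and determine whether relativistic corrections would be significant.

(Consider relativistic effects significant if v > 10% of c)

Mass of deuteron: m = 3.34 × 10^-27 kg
Yes, relativistic corrections are needed.

Using the non-relativistic de Broglie formula λ = h/(mv):

v = 38.6% × c = 1.157 × 10^8 m/s

λ = h/(mv)
λ = (6.626 × 10^-34 J·s) / (3.34 × 10^-27 kg × 1.157 × 10^8 m/s)
λ = 1.71 × 10^-15 m

Since v = 38.6% of c > 10% of c, relativistic corrections ARE significant and the actual wavelength would differ from this non-relativistic estimate.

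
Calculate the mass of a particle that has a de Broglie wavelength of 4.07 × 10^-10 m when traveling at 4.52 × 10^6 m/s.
3.60 × 10^-31 kg

From the de Broglie relation λ = h/(mv), we solve for m:

m = h/(λv)
m = (6.626 × 10^-34 J·s) / (4.07 × 10^-10 m × 4.52 × 10^6 m/s)
m = 3.60 × 10^-31 kg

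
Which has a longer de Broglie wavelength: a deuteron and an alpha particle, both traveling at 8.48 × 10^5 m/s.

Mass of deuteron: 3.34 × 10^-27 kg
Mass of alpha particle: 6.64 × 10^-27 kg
The deuteron has the longer wavelength.

Using λ = h/(mv), since both particles have the same velocity, the wavelength depends only on mass.

For deuteron: λ₁ = h/(m₁v) = 2.34 × 10^-13 m
For alpha particle: λ₂ = h/(m₂v) = 1.18 × 10^-13 m

Since λ ∝ 1/m at constant velocity, the lighter particle has the longer wavelength.

The deuteron has the longer de Broglie wavelength.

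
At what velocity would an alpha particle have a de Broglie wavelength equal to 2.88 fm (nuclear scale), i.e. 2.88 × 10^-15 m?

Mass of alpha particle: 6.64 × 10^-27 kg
3.46 × 10^7 m/s

From λ = h/(mv), solve for v:

v = h/(mλ)
v = (6.626 × 10^-34 J·s) / (6.64 × 10^-27 kg × 2.88 × 10^-15 m)
v = 3.46 × 10^7 m/s

Note: This velocity is 11.6% of the speed of light, so relativistic corrections would be needed for a more accurate calculation.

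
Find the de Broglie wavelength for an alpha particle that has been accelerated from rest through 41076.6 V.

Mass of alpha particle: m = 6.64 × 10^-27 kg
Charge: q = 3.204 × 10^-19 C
5.01 × 10^-14 m

When a particle is accelerated through voltage V, it gains kinetic energy KE = qV.

The de Broglie wavelength is then λ = h/√(2mqV):

λ = h/√(2mqV)
λ = (6.626 × 10^-34 J·s) / √(2 × 6.64 × 10^-27 kg × 3.204 × 10^-19 C × 41076.6 V)
λ = 5.01 × 10^-14 m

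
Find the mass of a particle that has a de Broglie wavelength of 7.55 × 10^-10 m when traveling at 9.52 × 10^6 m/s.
9.22 × 10^-32 kg

From the de Broglie relation λ = h/(mv), we solve for m:

m = h/(λv)
m = (6.626 × 10^-34 J·s) / (7.55 × 10^-10 m × 9.52 × 10^6 m/s)
m = 9.22 × 10^-32 kg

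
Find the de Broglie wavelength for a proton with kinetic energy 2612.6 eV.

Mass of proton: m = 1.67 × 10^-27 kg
5.60 × 10^-13 m

Using λ = h/√(2mKE):

First convert KE to Joules: KE = 2612.6 eV = 4.186 × 10^-16 J

λ = h/√(2mKE)
λ = (6.626 × 10^-34 J·s) / √(2 × 1.67 × 10^-27 kg × 4.186 × 10^-16 J)
λ = 5.60 × 10^-13 m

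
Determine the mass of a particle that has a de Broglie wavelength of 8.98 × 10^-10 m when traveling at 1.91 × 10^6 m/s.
3.86 × 10^-31 kg

From the de Broglie relation λ = h/(mv), we solve for m:

m = h/(λv)
m = (6.626 × 10^-34 J·s) / (8.98 × 10^-10 m × 1.91 × 10^6 m/s)
m = 3.86 × 10^-31 kg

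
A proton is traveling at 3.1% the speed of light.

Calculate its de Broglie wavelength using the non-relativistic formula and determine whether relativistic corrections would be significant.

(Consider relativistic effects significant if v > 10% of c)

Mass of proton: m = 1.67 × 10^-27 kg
No, relativistic corrections are not needed.

Using the non-relativistic de Broglie formula λ = h/(mv):

v = 3.1% × c = 9.294 × 10^6 m/s

λ = h/(mv)
λ = (6.626 × 10^-34 J·s) / (1.67 × 10^-27 kg × 9.294 × 10^6 m/s)
λ = 4.27 × 10^-14 m

Since v = 3.1% of c < 10% of c, relativistic corrections are NOT significant and this non-relativistic result is a good approximation.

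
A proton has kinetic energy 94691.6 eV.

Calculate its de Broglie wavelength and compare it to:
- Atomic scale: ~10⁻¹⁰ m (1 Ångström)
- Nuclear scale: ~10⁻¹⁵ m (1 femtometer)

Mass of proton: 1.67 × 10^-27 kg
λ = 9.31 × 10^-14 m, which is between nuclear and atomic scales.

Using λ = h/√(2mKE):

KE = 94691.6 eV = 1.517 × 10^-14 J

λ = h/√(2mKE)
λ = (6.626 × 10^-34 J·s) / √(2 × 1.67 × 10^-27 kg × 1.517 × 10^-14 J)
λ = 9.31 × 10^-14 m

Comparison:
- Atomic scale (10⁻¹⁰ m): λ is 0.00093× this size
- Nuclear scale (10⁻¹⁵ m): λ is 93× this size

The wavelength is between nuclear and atomic scales.

This wavelength is appropriate for probing atomic structure but too large for nuclear physics experiments.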